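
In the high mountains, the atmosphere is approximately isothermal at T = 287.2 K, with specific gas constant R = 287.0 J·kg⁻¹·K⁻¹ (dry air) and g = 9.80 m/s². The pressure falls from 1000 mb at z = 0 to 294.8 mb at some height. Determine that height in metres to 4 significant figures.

Scale height: H = RT/g = 287.0 × 287.2 / 9.80 = 8410.9 m.
Invert the barometric formula: z = H ln(P₀/P).
P₀/P = 1000/294.8 = 3.3921; ln(3.3921) = 1.2214.
z = 8410.9 × 1.2214 = 10273 m.

z ≈ 10270 m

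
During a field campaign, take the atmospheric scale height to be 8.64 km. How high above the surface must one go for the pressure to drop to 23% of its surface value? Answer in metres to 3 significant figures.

z ≈ 12700 m

Set P/P₀ = exp(−z/H) = 0.23, so z = −H ln(0.23).
−ln(0.23) = 1.4697; z = 8640.0 × 1.4697 = 12698 m.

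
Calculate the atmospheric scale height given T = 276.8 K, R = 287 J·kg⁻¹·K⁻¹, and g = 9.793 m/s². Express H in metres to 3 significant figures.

The scale height of an isothermal atmosphere is H = RT/g.
H = 287 × 276.8 / 9.793 = 79442/9.793 = 8112.1 m.

H ≈ 8110 m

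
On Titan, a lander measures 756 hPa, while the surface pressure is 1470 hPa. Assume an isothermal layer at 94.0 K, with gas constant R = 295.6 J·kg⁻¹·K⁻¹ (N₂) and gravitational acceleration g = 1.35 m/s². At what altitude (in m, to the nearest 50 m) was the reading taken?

z ≈ 13700 m

Scale height: H = RT/g = 295.6 × 94.0 / 1.35 = 20583 m.
Invert the barometric formula: z = H ln(P₀/P).
P₀/P = 1470/756 = 1.9444; ln(1.9444) = 0.66495.
z = 20583 × 0.66495 = 13687 m.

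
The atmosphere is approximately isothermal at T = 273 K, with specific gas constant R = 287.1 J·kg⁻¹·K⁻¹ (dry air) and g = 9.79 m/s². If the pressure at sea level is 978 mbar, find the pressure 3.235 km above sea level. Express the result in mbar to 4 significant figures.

P ≈ 652.9 mbar

Scale height: H = RT/g = 287.1 × 273 / 9.79 = 8006.0 m.
Barometric formula: P = P₀ exp(−z/H).
z/H = 3235.0/8006.0 = 0.40407; exp(−0.40407) = 0.66760.
P = 978 × 0.66760 = 652.91 mbar.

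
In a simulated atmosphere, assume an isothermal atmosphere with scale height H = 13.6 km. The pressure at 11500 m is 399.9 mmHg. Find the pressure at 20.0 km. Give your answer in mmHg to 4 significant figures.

P ≈ 214.1 mmHg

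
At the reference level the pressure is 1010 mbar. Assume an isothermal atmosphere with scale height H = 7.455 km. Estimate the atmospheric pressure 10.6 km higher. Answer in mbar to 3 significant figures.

Barometric formula: P = P₀ exp(−z/H).
z/H = 10600/7455.0 = 1.4219; exp(−1.4219) = 0.24126.
P = 1010 × 0.24126 = 243.67 mbar.

P ≈ 244 mbar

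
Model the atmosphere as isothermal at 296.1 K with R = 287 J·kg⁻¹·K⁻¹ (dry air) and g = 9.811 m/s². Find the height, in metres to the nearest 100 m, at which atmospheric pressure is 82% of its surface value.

Scale height: H = RT/g = 287 × 296.1 / 9.811 = 8661.8 m.
Set P/P₀ = exp(−z/H) = 0.82, so z = −H ln(0.82).
−ln(0.82) = 0.19845; z = 8661.8 × 0.19845 = 1718.9 m.

z ≈ 1700 m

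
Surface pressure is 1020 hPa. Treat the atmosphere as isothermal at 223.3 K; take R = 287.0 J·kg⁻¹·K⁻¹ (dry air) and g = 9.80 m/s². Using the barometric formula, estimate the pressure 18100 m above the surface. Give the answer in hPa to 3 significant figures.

P ≈ 64.1 hPa

Scale height: H = RT/g = 287.0 × 223.3 / 9.80 = 6539.5 m.
Barometric formula: P = P₀ exp(−z/H).
z/H = 18100/6539.5 = 2.7678; exp(−2.7678) = 0.062800.
P = 1020 × 0.062800 = 64.056 hPa.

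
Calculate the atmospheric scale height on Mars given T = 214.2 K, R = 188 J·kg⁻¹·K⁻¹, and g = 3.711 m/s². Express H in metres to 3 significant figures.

H ≈ 10900 m

The scale height of an isothermal atmosphere is H = RT/g.
H = 188 × 214.2 / 3.711 = 40270/3.711 = 10852 m.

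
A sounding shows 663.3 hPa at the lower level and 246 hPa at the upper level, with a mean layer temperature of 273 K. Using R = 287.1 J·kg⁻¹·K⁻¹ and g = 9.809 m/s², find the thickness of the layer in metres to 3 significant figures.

Hypsometric equation: Δz = (R T̄/g) ln(P₁/P₂).
R T̄/g = 287.1 × 273 / 9.809 = 7990.4 m.
ln(663.3/246) = ln(2.6963) = 0.99188.
Δz = 7990.4 × 0.99188 = 7925.5 m.

Δz ≈ 7930 m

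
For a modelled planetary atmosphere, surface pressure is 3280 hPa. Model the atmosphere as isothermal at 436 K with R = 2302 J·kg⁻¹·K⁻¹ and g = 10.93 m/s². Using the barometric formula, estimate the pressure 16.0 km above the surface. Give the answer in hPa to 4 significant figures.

P ≈ 2756 hPa

Scale height: H = RT/g = 2302 × 436 / 10.93 = 91827 m.
Barometric formula: P = P₀ exp(−z/H).
z/H = 16000/91827 = 0.17424; exp(−0.17424) = 0.84010.
P = 3280 × 0.84010 = 2755.5 hPa.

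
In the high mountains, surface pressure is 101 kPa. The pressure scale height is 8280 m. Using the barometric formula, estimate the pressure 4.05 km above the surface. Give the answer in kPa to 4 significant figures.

Barometric formula: P = P₀ exp(−z/H).
z/H = 4050.0/8280.0 = 0.48913; exp(−0.48913) = 0.61316.
P = 101 × 0.61316 = 61.929 kPa.

P ≈ 61.93 kPa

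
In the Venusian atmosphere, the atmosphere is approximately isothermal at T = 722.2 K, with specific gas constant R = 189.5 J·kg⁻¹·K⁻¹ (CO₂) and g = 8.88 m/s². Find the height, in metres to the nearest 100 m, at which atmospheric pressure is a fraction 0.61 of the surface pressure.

Scale height: H = RT/g = 189.5 × 722.2 / 8.88 = 15412 m.
Set P/P₀ = exp(−z/H) = 0.61, so z = −H ln(0.61).
−ln(0.61) = 0.49430; z = 15412 × 0.49430 = 7618.2 m.

z ≈ 7600 m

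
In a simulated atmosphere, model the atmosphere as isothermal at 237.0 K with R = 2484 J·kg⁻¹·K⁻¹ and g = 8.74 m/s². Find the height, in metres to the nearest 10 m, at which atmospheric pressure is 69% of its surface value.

Scale height: H = RT/g = 2484 × 237.0 / 8.74 = 67358 m.
Set P/P₀ = exp(−z/H) = 0.69, so z = −H ln(0.69).
−ln(0.69) = 0.37106; z = 67358 × 0.37106 = 24994 m.

z ≈ 24990 m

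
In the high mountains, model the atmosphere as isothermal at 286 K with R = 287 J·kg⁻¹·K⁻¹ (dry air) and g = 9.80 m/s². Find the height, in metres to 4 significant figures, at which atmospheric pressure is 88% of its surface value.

z ≈ 1071 m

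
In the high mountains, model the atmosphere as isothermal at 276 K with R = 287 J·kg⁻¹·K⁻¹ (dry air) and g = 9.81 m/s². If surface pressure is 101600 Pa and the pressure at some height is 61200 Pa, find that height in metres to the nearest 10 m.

Scale height: H = RT/g = 287 × 276 / 9.81 = 8074.6 m.
Invert the barometric formula: z = H ln(P₀/P).
P₀/P = 101600/61200 = 1.6601; ln(1.6601) = 0.50688.
z = 8074.6 × 0.50688 = 4092.9 m.

z ≈ 4090 m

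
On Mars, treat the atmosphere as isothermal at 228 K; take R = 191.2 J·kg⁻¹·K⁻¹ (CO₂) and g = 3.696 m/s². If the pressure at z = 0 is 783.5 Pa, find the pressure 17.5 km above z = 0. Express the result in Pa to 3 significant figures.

P ≈ 178 Pa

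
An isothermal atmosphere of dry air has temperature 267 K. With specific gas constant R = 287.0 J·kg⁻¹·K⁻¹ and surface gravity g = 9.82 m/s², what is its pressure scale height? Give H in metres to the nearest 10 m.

The scale height of an isothermal atmosphere is H = RT/g.
H = 287.0 × 267 / 9.82 = 76629/9.82 = 7803.4 m.

H ≈ 7800 m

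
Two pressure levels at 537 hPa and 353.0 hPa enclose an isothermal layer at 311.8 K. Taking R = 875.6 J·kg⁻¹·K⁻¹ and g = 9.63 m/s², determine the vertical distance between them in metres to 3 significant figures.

Hypsometric equation: Δz = (R T̄/g) ln(P₁/P₂).
R T̄/g = 875.6 × 311.8 / 9.63 = 28350 m.
ln(537/353.0) = ln(1.5212) = 0.41950.
Δz = 28350 × 0.41950 = 11893 m.

Δz ≈ 11900 m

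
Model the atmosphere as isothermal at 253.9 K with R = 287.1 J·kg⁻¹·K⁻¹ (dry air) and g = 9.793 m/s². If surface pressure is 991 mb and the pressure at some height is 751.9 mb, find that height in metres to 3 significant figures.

Scale height: H = RT/g = 287.1 × 253.9 / 9.793 = 7443.6 m.
Invert the barometric formula: z = H ln(P₀/P).
P₀/P = 991/751.9 = 1.3180; ln(1.3180) = 0.27612.
z = 7443.6 × 0.27612 = 2055.3 m.

z ≈ 2060 m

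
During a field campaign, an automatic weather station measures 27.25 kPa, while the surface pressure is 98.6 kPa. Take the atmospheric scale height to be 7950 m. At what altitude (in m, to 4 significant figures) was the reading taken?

z ≈ 10220 m

Invert the barometric formula: z = H ln(P₀/P).
P₀/P = 98.6/27.25 = 3.6183; ln(3.6183) = 1.2860.
z = 7950.0 × 1.2860 = 10224 m.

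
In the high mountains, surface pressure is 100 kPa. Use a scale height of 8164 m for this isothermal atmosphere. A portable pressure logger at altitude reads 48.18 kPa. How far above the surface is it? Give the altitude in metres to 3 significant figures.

Invert the barometric formula: z = H ln(P₀/P).
P₀/P = 100/48.18 = 2.0756; ln(2.0756) = 0.73025.
z = 8164.0 × 0.73025 = 5961.8 m.

z ≈ 5960 m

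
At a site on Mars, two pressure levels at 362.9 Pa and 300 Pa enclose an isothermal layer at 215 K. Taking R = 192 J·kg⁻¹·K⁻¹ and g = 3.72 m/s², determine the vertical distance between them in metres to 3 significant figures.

Hypsometric equation: Δz = (R T̄/g) ln(P₁/P₂).
R T̄/g = 192 × 215 / 3.72 = 11097 m.
ln(362.9/300) = ln(1.2097) = 0.19037.
Δz = 11097 × 0.19037 = 2112.5 m.

Δz ≈ 2110 m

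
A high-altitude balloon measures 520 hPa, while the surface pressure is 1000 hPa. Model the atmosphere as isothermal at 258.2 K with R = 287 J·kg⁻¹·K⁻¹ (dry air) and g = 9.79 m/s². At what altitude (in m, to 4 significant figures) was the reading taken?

z ≈ 4950 m

Scale height: H = RT/g = 287 × 258.2 / 9.79 = 7569.3 m.
Invert the barometric formula: z = H ln(P₀/P).
P₀/P = 1000/520 = 1.9231; ln(1.9231) = 0.65394.
z = 7569.3 × 0.65394 = 4949.9 m.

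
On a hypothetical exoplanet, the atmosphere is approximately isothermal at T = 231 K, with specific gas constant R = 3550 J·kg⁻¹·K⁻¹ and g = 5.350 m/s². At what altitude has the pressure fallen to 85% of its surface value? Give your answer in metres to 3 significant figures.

Scale height: H = RT/g = 3550 × 231 / 5.350 = 153280 m.
Set P/P₀ = exp(−z/H) = 0.85, so z = −H ln(0.85).
−ln(0.85) = 0.16252; z = 153280 × 0.16252 = 24911 m.

z ≈ 24900 m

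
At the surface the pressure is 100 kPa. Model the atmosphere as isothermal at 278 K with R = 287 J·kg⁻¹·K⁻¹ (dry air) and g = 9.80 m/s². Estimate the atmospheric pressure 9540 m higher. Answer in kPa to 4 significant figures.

Scale height: H = RT/g = 287 × 278 / 9.80 = 8141.4 m.
Barometric formula: P = P₀ exp(−z/H).
z/H = 9540.0/8141.4 = 1.1718; exp(−1.1718) = 0.30981.
P = 100 × 0.30981 = 30.981 kPa.

P ≈ 30.98 kPa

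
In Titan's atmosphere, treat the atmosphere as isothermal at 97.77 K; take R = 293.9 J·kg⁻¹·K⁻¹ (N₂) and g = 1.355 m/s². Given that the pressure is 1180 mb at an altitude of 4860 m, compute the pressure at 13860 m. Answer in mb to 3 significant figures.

P ≈ 772 mb

Scale height: H = RT/g = 293.9 × 97.77 / 1.355 = 21206 m.
Between two levels, P₂ = P₁ exp(−Δz/H) with Δz = z₂ − z₁.
Δz = 13860 − 4860.0 = 9000.0 m; Δz/H = 9000.0/21206 = 0.42441.
P₂ = 1180 × exp(−0.42441) = 1180 × 0.65416 = 771.91 mb.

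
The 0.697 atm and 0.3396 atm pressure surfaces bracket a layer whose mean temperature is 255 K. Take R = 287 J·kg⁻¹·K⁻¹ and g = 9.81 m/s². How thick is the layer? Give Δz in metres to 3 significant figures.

Hypsometric equation: Δz = (R T̄/g) ln(P₁/P₂).
R T̄/g = 287 × 255 / 9.81 = 7460.2 m.
ln(0.697/0.3396) = ln(2.0524) = 0.71901.
Δz = 7460.2 × 0.71901 = 5364.0 m.

Δz ≈ 5360 m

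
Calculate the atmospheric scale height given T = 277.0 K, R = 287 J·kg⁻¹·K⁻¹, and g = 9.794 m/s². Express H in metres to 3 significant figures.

The scale height of an isothermal atmosphere is H = RT/g.
H = 287 × 277.0 / 9.794 = 79499/9.794 = 8117.1 m.

H ≈ 8120 m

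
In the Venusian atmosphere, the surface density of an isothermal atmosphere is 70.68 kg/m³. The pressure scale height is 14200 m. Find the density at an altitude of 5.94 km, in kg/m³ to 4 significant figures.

In an isothermal atmosphere, density decays like pressure: ρ = ρ₀ exp(−z/H).
z/H = 5940.0/14200 = 0.41831; exp(−0.41831) = 0.65816.
ρ = 70.68 × 0.65816 = 46.519 kg/m³.

ρ ≈ 46.52 kg/m³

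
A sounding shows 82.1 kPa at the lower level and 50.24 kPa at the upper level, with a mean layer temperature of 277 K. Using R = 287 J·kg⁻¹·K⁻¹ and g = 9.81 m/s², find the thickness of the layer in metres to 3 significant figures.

Δz ≈ 3980 m

Hypsometric equation: Δz = (R T̄/g) ln(P₁/P₂).
R T̄/g = 287 × 277 / 9.81 = 8103.9 m.
ln(82.1/50.24) = ln(1.6342) = 0.49115.
Δz = 8103.9 × 0.49115 = 3980.2 m.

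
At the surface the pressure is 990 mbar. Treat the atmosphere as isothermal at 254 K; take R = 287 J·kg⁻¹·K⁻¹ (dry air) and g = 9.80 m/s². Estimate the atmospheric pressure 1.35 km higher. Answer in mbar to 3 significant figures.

Scale height: H = RT/g = 287 × 254 / 9.80 = 7438.6 m.
Barometric formula: P = P₀ exp(−z/H).
z/H = 1350.0/7438.6 = 0.18149; exp(−0.18149) = 0.83403.
P = 990 × 0.83403 = 825.69 mbar.

P ≈ 826 mbar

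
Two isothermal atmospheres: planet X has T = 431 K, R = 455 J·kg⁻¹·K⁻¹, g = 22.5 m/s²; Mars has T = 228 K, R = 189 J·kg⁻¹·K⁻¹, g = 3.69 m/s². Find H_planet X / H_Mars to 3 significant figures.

H_planet X/H_Mars ≈ 0.746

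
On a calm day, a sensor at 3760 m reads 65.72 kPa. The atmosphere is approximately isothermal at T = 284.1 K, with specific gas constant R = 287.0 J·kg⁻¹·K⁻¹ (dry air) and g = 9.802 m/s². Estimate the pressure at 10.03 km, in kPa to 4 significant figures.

P ≈ 30.93 kPa

Scale height: H = RT/g = 287.0 × 284.1 / 9.802 = 8318.4 m.
Between two levels, P₂ = P₁ exp(−Δz/H) with Δz = z₂ − z₁.
Δz = 10030 − 3760.0 = 6270.0 m; Δz/H = 6270.0/8318.4 = 0.75375.
P₂ = 65.72 × exp(−0.75375) = 65.72 × 0.47060 = 30.928 kPa.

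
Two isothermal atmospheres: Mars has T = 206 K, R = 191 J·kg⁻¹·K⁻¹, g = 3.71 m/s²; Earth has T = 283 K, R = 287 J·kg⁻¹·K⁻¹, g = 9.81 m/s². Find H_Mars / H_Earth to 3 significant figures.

H_Mars/H_Earth ≈ 1.28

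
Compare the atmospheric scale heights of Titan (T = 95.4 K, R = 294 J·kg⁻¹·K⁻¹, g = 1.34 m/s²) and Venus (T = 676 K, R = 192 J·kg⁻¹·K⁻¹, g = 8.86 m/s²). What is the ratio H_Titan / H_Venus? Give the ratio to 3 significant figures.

H_Titan/H_Venus ≈ 1.43

H = RT/g for each body.
H_Titan = 294 × 95.4 / 1.34 = 20931 m.
H_Venus = 192 × 676 / 8.86 = 14649 m.
H_Titan/H_Venus = 20931/14649 = 1.4288.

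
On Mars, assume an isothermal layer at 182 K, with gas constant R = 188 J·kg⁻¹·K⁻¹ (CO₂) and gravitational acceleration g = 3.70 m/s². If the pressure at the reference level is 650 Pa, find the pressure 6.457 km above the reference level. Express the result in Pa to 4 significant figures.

P ≈ 323.3 Pa

Scale height: H = RT/g = 188 × 182 / 3.70 = 9247.6 m.
Barometric formula: P = P₀ exp(−z/H).
z/H = 6457.0/9247.6 = 0.69824; exp(−0.69824) = 0.49746.
P = 650 × 0.49746 = 323.35 Pa.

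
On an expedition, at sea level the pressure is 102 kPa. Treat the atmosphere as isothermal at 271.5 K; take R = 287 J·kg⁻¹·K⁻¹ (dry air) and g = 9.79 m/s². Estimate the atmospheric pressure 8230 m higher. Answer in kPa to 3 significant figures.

Scale height: H = RT/g = 287 × 271.5 / 9.79 = 7959.2 m.
Barometric formula: P = P₀ exp(−z/H).
z/H = 8230.0/7959.2 = 1.0340; exp(−1.0340) = 0.35558.
P = 102 × 0.35558 = 36.269 kPa.

P ≈ 36.3 kPa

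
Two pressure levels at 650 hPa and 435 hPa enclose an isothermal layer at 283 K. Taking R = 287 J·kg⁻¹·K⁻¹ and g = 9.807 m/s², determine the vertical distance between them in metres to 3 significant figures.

Δz ≈ 3330 m

Hypsometric equation: Δz = (R T̄/g) ln(P₁/P₂).
R T̄/g = 287 × 283 / 9.807 = 8281.9 m.
ln(650/435) = ln(1.4943) = 0.40166.
Δz = 8281.9 × 0.40166 = 3326.5 m.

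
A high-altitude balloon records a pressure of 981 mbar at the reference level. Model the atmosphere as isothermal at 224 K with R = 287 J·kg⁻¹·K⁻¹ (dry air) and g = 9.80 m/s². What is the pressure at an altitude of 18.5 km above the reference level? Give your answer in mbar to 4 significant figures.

P ≈ 58.47 mbar

Scale height: H = RT/g = 287 × 224 / 9.80 = 6560.0 m.
Barometric formula: P = P₀ exp(−z/H).
z/H = 18500/6560.0 = 2.8201; exp(−2.8201) = 0.059600.
P = 981 × 0.059600 = 58.468 mbar.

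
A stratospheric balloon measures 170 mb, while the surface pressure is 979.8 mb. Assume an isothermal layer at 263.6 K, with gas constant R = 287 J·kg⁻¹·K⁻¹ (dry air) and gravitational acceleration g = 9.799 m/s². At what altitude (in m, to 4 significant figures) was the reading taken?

z ≈ 13520 m

Scale height: H = RT/g = 287 × 263.6 / 9.799 = 7720.5 m.
Invert the barometric formula: z = H ln(P₀/P).
P₀/P = 979.8/170 = 5.7635; ln(5.7635) = 1.7515.
z = 7720.5 × 1.7515 = 13522 m.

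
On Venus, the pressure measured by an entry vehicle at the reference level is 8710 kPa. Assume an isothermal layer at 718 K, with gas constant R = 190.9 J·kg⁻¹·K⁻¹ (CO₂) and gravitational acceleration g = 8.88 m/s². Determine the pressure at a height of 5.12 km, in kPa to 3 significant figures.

P ≈ 6250 kPa

Scale height: H = RT/g = 190.9 × 718 / 8.88 = 15435 m.
Barometric formula: P = P₀ exp(−z/H).
z/H = 5120.0/15435 = 0.33171; exp(−0.33171) = 0.71770.
P = 8710 × 0.71770 = 6251.2 kPa.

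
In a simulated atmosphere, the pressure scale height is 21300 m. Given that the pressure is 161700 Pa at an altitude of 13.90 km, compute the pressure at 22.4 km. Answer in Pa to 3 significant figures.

P ≈ 108000 Pa

Between two levels, P₂ = P₁ exp(−Δz/H) with Δz = z₂ − z₁.
Δz = 22400 − 13900 = 8500.0 m; Δz/H = 8500.0/21300 = 0.39906.
P₂ = 161700 × exp(−0.39906) = 161700 × 0.67095 = 108490 Pa.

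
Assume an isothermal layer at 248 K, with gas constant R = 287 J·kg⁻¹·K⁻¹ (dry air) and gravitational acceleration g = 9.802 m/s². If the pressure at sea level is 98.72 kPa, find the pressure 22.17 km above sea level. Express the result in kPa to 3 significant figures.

Scale height: H = RT/g = 287 × 248 / 9.802 = 7261.4 m.
Barometric formula: P = P₀ exp(−z/H).
z/H = 22170/7261.4 = 3.0531; exp(−3.0531) = 0.047212.
P = 98.72 × 0.047212 = 4.6608 kPa.

P ≈ 4.66 kPa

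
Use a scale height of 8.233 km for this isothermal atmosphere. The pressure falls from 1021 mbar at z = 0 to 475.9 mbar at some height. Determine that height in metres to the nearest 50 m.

z ≈ 6300 m

Invert the barometric formula: z = H ln(P₀/P).
P₀/P = 1021/475.9 = 2.1454; ln(2.1454) = 0.76333.
z = 8233.0 × 0.76333 = 6284.5 m.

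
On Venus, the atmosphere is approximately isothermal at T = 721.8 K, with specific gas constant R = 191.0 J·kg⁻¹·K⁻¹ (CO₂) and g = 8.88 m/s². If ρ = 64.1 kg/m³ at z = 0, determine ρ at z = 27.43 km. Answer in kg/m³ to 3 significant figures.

ρ ≈ 11.0 kg/m³

Scale height: H = RT/g = 191.0 × 721.8 / 8.88 = 15525 m.
In an isothermal atmosphere, density decays like pressure: ρ = ρ₀ exp(−z/H).
z/H = 27430/15525 = 1.7668; exp(−1.7668) = 0.17088.
ρ = 64.1 × 0.17088 = 10.953 kg/m³.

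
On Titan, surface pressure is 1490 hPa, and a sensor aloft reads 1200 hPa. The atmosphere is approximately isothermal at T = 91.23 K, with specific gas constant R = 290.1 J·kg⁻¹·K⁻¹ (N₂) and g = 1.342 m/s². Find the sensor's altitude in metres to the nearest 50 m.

z ≈ 4250 m

Scale height: H = RT/g = 290.1 × 91.23 / 1.342 = 19721 m.
Invert the barometric formula: z = H ln(P₀/P).
P₀/P = 1490/1200 = 1.2417; ln(1.2417) = 0.21648.
z = 19721 × 0.21648 = 4269.2 m.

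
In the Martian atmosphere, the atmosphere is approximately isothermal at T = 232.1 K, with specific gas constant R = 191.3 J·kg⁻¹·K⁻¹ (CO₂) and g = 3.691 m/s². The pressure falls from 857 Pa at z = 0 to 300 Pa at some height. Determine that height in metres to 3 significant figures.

Scale height: H = RT/g = 191.3 × 232.1 / 3.691 = 12029 m.
Invert the barometric formula: z = H ln(P₀/P).
P₀/P = 857/300 = 2.8567; ln(2.8567) = 1.0497.
z = 12029 × 1.0497 = 12627 m.

z ≈ 12600 m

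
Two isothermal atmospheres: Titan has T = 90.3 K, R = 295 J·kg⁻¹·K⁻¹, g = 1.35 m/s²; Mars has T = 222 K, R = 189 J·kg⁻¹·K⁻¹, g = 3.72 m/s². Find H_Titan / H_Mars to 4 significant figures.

H_Titan/H_Mars ≈ 1.749

H = RT/g for each body.
H_Titan = 295 × 90.3 / 1.35 = 19732 m.
H_Mars = 189 × 222 / 3.72 = 11279 m.
H_Titan/H_Mars = 19732/11279 = 1.7494.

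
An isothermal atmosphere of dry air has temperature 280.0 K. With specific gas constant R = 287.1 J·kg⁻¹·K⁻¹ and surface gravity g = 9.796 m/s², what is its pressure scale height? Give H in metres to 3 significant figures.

H ≈ 8210 m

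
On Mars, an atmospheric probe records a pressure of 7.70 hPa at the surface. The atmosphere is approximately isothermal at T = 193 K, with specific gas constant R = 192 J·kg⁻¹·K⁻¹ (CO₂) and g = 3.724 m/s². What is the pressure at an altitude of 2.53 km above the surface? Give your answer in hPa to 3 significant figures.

P ≈ 5.97 hPa

Scale height: H = RT/g = 192 × 193 / 3.724 = 9950.6 m.
Barometric formula: P = P₀ exp(−z/H).
z/H = 2530.0/9950.6 = 0.25426; exp(−0.25426) = 0.77549.
P = 7.70 × 0.77549 = 5.9713 hPa.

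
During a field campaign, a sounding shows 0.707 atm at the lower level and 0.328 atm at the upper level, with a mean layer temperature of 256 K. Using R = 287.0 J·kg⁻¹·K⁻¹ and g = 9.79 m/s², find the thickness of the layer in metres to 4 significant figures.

Hypsometric equation: Δz = (R T̄/g) ln(P₁/P₂).
R T̄/g = 287.0 × 256 / 9.79 = 7504.8 m.
ln(0.707/0.328) = ln(2.1555) = 0.76802.
Δz = 7504.8 × 0.76802 = 5763.8 m.

Δz ≈ 5764 m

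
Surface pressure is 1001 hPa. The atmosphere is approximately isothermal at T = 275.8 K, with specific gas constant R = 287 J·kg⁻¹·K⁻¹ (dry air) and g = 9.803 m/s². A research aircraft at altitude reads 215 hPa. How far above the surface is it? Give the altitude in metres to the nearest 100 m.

Scale height: H = RT/g = 287 × 275.8 / 9.803 = 8074.5 m.
Invert the barometric formula: z = H ln(P₀/P).
P₀/P = 1001/215 = 4.6558; ln(4.6558) = 1.5381.
z = 8074.5 × 1.5381 = 12419 m.

z ≈ 12400 m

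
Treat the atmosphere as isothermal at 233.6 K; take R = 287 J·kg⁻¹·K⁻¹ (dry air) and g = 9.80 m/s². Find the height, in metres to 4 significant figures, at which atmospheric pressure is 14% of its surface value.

Scale height: H = RT/g = 287 × 233.6 / 9.80 = 6841.1 m.
Set P/P₀ = exp(−z/H) = 0.14, so z = −H ln(0.14).
−ln(0.14) = 1.9661; z = 6841.1 × 1.9661 = 13450 m.

z ≈ 13450 m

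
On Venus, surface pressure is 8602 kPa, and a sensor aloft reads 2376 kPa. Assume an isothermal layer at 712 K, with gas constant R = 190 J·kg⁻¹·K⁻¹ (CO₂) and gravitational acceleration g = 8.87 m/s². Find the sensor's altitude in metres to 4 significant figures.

Scale height: H = RT/g = 190 × 712 / 8.87 = 15251 m.
Invert the barometric formula: z = H ln(P₀/P).
P₀/P = 8602/2376 = 3.6204; ln(3.6204) = 1.2866.
z = 15251 × 1.2866 = 19622 m.

z ≈ 19620 m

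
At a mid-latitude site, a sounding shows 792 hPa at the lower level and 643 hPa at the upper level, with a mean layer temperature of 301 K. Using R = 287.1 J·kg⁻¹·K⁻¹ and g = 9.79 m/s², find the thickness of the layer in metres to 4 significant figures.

Δz ≈ 1840 m

Hypsometric equation: Δz = (R T̄/g) ln(P₁/P₂).
R T̄/g = 287.1 × 301 / 9.79 = 8827.1 m.
ln(792/643) = ln(1.2317) = 0.20840.
Δz = 8827.1 × 0.20840 = 1839.6 m.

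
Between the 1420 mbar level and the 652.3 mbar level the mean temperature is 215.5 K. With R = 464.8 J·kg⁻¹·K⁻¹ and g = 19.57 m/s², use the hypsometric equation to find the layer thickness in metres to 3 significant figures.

Δz ≈ 3980 m

Hypsometric equation: Δz = (R T̄/g) ln(P₁/P₂).
R T̄/g = 464.8 × 215.5 / 19.57 = 5118.3 m.
ln(1420/652.3) = ln(2.1769) = 0.77790.
Δz = 5118.3 × 0.77790 = 3981.5 m.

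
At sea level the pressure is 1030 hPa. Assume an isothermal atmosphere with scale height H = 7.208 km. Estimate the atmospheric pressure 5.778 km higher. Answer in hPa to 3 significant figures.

Barometric formula: P = P₀ exp(−z/H).
z/H = 5778.0/7208.0 = 0.80161; exp(−0.80161) = 0.44861.
P = 1030 × 0.44861 = 462.07 hPa.

P ≈ 462 hPa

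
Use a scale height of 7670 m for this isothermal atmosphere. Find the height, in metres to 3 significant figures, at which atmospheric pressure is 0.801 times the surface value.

z ≈ 1700 m

Set P/P₀ = exp(−z/H) = 0.801, so z = −H ln(0.801).
−ln(0.801) = 0.22189; z = 7670.0 × 0.22189 = 1701.9 m.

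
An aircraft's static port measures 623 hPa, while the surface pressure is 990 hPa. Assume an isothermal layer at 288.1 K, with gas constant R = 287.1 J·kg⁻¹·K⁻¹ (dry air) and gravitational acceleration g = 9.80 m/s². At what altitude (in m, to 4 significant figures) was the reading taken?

Scale height: H = RT/g = 287.1 × 288.1 / 9.80 = 8440.2 m.
Invert the barometric formula: z = H ln(P₀/P).
P₀/P = 990/623 = 1.5891; ln(1.5891) = 0.46317.
z = 8440.2 × 0.46317 = 3909.2 m.

z ≈ 3909 m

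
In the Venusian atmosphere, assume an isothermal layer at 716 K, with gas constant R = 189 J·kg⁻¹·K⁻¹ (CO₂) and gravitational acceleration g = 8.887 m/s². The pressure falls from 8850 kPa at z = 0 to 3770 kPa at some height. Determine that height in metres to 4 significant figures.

z ≈ 12990 m

Scale height: H = RT/g = 189 × 716 / 8.887 = 15227 m.
Invert the barometric formula: z = H ln(P₀/P).
P₀/P = 8850/3770 = 2.3475; ln(2.3475) = 0.85335.
z = 15227 × 0.85335 = 12994 m.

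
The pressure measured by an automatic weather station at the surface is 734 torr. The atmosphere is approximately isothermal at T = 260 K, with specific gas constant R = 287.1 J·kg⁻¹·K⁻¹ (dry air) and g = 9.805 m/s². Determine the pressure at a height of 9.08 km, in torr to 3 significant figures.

Scale height: H = RT/g = 287.1 × 260 / 9.805 = 7613.1 m.
Barometric formula: P = P₀ exp(−z/H).
z/H = 9080.0/7613.1 = 1.1927; exp(−1.1927) = 0.30340.
P = 734 × 0.30340 = 222.70 torr.

P ≈ 223 torr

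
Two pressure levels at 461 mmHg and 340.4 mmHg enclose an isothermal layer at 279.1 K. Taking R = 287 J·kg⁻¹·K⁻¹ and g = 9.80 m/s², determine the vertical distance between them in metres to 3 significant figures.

Δz ≈ 2480 m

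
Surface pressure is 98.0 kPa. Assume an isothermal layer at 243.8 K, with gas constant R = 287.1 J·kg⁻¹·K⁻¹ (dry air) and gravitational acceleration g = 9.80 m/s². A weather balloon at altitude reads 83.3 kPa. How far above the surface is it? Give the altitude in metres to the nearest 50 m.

z ≈ 1150 m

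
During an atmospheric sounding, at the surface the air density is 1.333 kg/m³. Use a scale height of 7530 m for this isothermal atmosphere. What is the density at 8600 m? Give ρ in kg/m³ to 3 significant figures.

ρ ≈ 0.425 kg/m³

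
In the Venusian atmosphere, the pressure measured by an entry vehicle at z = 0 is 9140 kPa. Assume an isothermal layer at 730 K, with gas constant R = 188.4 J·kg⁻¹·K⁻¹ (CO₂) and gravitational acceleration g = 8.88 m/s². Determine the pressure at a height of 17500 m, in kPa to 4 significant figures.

P ≈ 2953 kPa

Scale height: H = RT/g = 188.4 × 730 / 8.88 = 15488 m.
Barometric formula: P = P₀ exp(−z/H).
z/H = 17500/15488 = 1.1299; exp(−1.1299) = 0.32307.
P = 9140 × 0.32307 = 2952.9 kPa.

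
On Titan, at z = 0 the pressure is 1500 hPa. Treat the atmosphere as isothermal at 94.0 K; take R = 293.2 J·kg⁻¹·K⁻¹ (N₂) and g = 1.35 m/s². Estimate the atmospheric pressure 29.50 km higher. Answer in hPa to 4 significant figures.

P ≈ 353.6 hPa

Scale height: H = RT/g = 293.2 × 94.0 / 1.35 = 20415 m.
Barometric formula: P = P₀ exp(−z/H).
z/H = 29500/20415 = 1.4450; exp(−1.4450) = 0.23575.
P = 1500 × 0.23575 = 353.62 hPa.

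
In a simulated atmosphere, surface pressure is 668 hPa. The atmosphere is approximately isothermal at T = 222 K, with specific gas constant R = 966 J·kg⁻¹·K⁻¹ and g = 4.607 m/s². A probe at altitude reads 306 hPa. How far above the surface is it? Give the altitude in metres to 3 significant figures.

Scale height: H = RT/g = 966 × 222 / 4.607 = 46549 m.
Invert the barometric formula: z = H ln(P₀/P).
P₀/P = 668/306 = 2.1830; ln(2.1830) = 0.78070.
z = 46549 × 0.78070 = 36341 m.

z ≈ 36300 m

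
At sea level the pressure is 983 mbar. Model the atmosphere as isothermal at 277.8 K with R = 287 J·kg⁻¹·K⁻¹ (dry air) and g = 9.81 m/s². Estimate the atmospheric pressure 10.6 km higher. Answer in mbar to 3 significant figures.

Scale height: H = RT/g = 287 × 277.8 / 9.81 = 8127.3 m.
Barometric formula: P = P₀ exp(−z/H).
z/H = 10600/8127.3 = 1.3042; exp(−1.3042) = 0.27139.
P = 983 × 0.27139 = 266.78 mbar.

P ≈ 267 mbar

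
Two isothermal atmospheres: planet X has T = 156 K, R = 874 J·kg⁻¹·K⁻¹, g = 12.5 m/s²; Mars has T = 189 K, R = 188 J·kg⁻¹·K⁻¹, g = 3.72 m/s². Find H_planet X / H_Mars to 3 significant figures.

H_planet X/H_Mars ≈ 1.14

H = RT/g for each body.
H_planet X = 874 × 156 / 12.5 = 10908 m.
H_Mars = 188 × 189 / 3.72 = 9551.6 m.
H_planet X/H_Mars = 10908/9551.6 = 1.1420.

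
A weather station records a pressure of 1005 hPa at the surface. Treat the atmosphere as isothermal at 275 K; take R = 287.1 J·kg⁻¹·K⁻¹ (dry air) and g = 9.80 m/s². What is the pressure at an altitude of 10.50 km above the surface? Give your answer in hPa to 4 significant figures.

P ≈ 273.0 hPa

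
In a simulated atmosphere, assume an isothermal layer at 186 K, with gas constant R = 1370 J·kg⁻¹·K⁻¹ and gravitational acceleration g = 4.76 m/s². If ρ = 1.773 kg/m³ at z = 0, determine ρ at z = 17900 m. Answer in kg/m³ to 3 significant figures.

ρ ≈ 1.27 kg/m³

Scale height: H = RT/g = 1370 × 186 / 4.76 = 53534 m.
In an isothermal atmosphere, density decays like pressure: ρ = ρ₀ exp(−z/H).
z/H = 17900/53534 = 0.33437; exp(−0.33437) = 0.71579.
ρ = 1.773 × 0.71579 = 1.2691 kg/m³.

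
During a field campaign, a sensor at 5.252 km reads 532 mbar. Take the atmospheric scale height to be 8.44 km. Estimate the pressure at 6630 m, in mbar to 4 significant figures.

P ≈ 451.9 mbar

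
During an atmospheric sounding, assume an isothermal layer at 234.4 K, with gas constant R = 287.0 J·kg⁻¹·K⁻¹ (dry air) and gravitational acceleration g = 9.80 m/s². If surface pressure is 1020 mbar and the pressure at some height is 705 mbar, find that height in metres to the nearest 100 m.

z ≈ 2500 m

Scale height: H = RT/g = 287.0 × 234.4 / 9.80 = 6864.6 m.
Invert the barometric formula: z = H ln(P₀/P).
P₀/P = 1020/705 = 1.4468; ln(1.4468) = 0.36935.
z = 6864.6 × 0.36935 = 2535.4 m.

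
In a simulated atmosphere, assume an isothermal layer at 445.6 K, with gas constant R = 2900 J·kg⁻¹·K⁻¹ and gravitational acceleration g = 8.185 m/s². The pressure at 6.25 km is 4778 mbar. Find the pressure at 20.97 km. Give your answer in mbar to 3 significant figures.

P ≈ 4350 mbar

Scale height: H = RT/g = 2900 × 445.6 / 8.185 = 157880 m.
Between two levels, P₂ = P₁ exp(−Δz/H) with Δz = z₂ − z₁.
Δz = 20970 − 6250.0 = 14720 m; Δz/H = 14720/157880 = 0.093235.
P₂ = 4778 × exp(−0.093235) = 4778 × 0.91098 = 4352.7 mbar.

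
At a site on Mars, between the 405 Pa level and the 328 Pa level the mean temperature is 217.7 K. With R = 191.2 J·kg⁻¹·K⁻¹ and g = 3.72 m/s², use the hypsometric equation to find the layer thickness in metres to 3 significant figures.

Hypsometric equation: Δz = (R T̄/g) ln(P₁/P₂).
R T̄/g = 191.2 × 217.7 / 3.72 = 11189 m.
ln(405/328) = ln(1.2348) = 0.21091.
Δz = 11189 × 0.21091 = 2359.9 m.

Δz ≈ 2360 m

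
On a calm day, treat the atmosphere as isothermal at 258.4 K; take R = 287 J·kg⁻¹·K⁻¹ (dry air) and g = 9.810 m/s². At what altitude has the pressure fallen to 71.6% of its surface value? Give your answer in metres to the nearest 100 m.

Scale height: H = RT/g = 287 × 258.4 / 9.810 = 7559.7 m.
Set P/P₀ = exp(−z/H) = 0.716, so z = −H ln(0.716).
−ln(0.716) = 0.33408; z = 7559.7 × 0.33408 = 2525.5 m.

z ≈ 2500 m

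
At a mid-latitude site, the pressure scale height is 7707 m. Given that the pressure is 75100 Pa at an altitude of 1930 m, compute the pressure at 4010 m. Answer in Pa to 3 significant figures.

P ≈ 57300 Pa

Between two levels, P₂ = P₁ exp(−Δz/H) with Δz = z₂ − z₁.
Δz = 4010.0 − 1930.0 = 2080.0 m; Δz/H = 2080.0/7707.0 = 0.26988.
P₂ = 75100 × exp(−0.26988) = 75100 × 0.76347 = 57337 Pa.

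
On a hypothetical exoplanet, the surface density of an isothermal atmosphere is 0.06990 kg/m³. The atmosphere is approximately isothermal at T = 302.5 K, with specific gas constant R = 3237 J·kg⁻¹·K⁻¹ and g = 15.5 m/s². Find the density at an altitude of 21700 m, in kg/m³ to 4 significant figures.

ρ ≈ 0.04958 kg/m³

Scale height: H = RT/g = 3237 × 302.5 / 15.5 = 63174 m.
In an isothermal atmosphere, density decays like pressure: ρ = ρ₀ exp(−z/H).
z/H = 21700/63174 = 0.34350; exp(−0.34350) = 0.70928.
ρ = 0.06990 × 0.70928 = 0.049579 kg/m³.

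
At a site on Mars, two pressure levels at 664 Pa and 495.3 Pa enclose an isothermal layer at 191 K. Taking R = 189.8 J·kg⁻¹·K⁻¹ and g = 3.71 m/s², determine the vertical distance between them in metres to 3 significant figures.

Δz ≈ 2860 m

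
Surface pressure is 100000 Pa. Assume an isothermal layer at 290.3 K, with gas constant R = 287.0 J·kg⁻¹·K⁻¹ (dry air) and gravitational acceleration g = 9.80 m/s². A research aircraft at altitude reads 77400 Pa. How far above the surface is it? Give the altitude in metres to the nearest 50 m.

z ≈ 2200 m

Scale height: H = RT/g = 287.0 × 290.3 / 9.80 = 8501.6 m.
Invert the barometric formula: z = H ln(P₀/P).
P₀/P = 100000/77400 = 1.2920; ln(1.2920) = 0.25619.
z = 8501.6 × 0.25619 = 2178.0 m.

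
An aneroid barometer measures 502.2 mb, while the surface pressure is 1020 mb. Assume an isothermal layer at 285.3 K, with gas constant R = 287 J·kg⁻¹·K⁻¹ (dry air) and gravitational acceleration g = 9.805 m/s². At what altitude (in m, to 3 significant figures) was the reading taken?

z ≈ 5920 m

Scale height: H = RT/g = 287 × 285.3 / 9.805 = 8351.0 m.
Invert the barometric formula: z = H ln(P₀/P).
P₀/P = 1020/502.2 = 2.0311; ln(2.0311) = 0.70858.
z = 8351.0 × 0.70858 = 5917.4 m.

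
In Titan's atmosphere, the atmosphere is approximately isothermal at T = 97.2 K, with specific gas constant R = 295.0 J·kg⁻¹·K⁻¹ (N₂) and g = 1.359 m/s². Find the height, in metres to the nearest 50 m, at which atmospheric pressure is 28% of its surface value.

Scale height: H = RT/g = 295.0 × 97.2 / 1.359 = 21099 m.
Set P/P₀ = exp(−z/H) = 0.28, so z = −H ln(0.28).
−ln(0.28) = 1.2730; z = 21099 × 1.2730 = 26859 m.

z ≈ 26850 m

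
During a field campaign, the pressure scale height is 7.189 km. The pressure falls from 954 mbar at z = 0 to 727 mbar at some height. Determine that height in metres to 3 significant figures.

z ≈ 1950 m

Invert the barometric formula: z = H ln(P₀/P).
P₀/P = 954/727 = 1.3122; ln(1.3122) = 0.27171.
z = 7189.0 × 0.27171 = 1953.3 m.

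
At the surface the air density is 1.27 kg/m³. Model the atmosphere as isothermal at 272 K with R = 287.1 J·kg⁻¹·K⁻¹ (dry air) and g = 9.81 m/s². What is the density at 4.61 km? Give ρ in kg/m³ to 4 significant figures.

ρ ≈ 0.7117 kg/m³

Scale height: H = RT/g = 287.1 × 272 / 9.81 = 7960.4 m.
In an isothermal atmosphere, density decays like pressure: ρ = ρ₀ exp(−z/H).
z/H = 4610.0/7960.4 = 0.57912; exp(−0.57912) = 0.56039.
ρ = 1.27 × 0.56039 = 0.71170 kg/m³.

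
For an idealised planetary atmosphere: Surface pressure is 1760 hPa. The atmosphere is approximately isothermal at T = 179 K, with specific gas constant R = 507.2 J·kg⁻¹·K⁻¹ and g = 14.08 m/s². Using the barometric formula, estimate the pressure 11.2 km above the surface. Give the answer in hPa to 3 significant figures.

P ≈ 310 hPa

Scale height: H = RT/g = 507.2 × 179 / 14.08 = 6448.1 m.
Barometric formula: P = P₀ exp(−z/H).
z/H = 11200/6448.1 = 1.7369; exp(−1.7369) = 0.17607.
P = 1760 × 0.17607 = 309.88 hPa.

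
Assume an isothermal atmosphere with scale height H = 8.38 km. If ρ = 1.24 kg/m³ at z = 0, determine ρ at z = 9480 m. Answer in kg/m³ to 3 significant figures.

ρ ≈ 0.400 kg/m³

In an isothermal atmosphere, density decays like pressure: ρ = ρ₀ exp(−z/H).
z/H = 9480.0/8380.0 = 1.1313; exp(−1.1313) = 0.32261.
ρ = 1.24 × 0.32261 = 0.40004 kg/m³.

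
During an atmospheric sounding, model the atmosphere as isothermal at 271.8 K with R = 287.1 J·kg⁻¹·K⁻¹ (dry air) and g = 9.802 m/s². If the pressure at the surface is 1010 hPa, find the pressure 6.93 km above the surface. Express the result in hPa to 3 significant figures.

P ≈ 423 hPa

Scale height: H = RT/g = 287.1 × 271.8 / 9.802 = 7961.0 m.
Barometric formula: P = P₀ exp(−z/H).
z/H = 6930.0/7961.0 = 0.87049; exp(−0.87049) = 0.41875.
P = 1010 × 0.41875 = 422.94 hPa.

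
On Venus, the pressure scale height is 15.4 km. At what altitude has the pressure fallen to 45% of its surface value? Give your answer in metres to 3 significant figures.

z ≈ 12300 m

Set P/P₀ = exp(−z/H) = 0.45, so z = −H ln(0.45).
−ln(0.45) = 0.79851; z = 15400 × 0.79851 = 12297 m.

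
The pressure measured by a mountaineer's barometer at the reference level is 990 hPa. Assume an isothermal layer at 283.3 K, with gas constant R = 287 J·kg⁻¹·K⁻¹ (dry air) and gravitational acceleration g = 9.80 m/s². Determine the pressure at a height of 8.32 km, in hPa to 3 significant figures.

P ≈ 363 hPa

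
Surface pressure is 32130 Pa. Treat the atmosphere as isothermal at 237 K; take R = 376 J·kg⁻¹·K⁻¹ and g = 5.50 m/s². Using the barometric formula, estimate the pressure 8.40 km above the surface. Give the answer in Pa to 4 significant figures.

P ≈ 19130 Pa

Scale height: H = RT/g = 376 × 237 / 5.50 = 16202 m.
Barometric formula: P = P₀ exp(−z/H).
z/H = 8400.0/16202 = 0.51845; exp(−0.51845) = 0.59544.
P = 32130 × 0.59544 = 19131 Pa.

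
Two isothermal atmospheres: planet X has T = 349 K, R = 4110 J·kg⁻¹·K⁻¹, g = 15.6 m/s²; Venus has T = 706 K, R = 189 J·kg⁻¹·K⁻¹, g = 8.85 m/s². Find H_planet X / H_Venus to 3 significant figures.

H = RT/g for each body.
H_planet X = 4110 × 349 / 15.6 = 91948 m.
H_Venus = 189 × 706 / 8.85 = 15077 m.
H_planet X/H_Venus = 91948/15077 = 6.0986.

H_planet X/H_Venus ≈ 6.10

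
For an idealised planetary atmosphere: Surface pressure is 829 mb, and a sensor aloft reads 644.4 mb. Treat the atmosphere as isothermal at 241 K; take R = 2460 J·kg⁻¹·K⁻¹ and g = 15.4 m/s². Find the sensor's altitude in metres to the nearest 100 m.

Scale height: H = RT/g = 2460 × 241 / 15.4 = 38497 m.
Invert the barometric formula: z = H ln(P₀/P).
P₀/P = 829/644.4 = 1.2865; ln(1.2865) = 0.25193.
z = 38497 × 0.25193 = 9698.5 m.

z ≈ 9700 m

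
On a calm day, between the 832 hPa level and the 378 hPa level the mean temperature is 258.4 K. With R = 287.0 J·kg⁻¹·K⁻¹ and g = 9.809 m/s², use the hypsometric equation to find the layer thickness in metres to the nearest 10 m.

Δz ≈ 5960 m

Hypsometric equation: Δz = (R T̄/g) ln(P₁/P₂).
R T̄/g = 287.0 × 258.4 / 9.809 = 7560.5 m.
ln(832/378) = ln(2.2011) = 0.78896.
Δz = 7560.5 × 0.78896 = 5964.9 m.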